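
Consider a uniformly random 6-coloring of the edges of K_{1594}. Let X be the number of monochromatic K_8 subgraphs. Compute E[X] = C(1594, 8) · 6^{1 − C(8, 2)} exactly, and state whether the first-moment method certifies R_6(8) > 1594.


E[X] = C(1594, 8) · 6^{1 − 28} = 1015652773590544255167 · 6^{−27} = 1015652773590544255167/1023490369077469249536.
As a reduced fraction: E[X] = 37616769392242379821/37907050706572935168 ≈ 0.9923.
Is E[X] < 1? YES.
Since E[X] < 1, there exists a 6-coloring of K_{1594} with no monochromatic K_8; hence R_6(8) > 1594.

E[X] = 37616769392242379821/37907050706572935168 ≈ 0.9923; E[X] < 1, so R_6(8) > 1594.


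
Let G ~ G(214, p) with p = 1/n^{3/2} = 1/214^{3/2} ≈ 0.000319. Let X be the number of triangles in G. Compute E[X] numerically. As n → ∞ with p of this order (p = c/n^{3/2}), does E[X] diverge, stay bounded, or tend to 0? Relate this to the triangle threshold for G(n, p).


Number of potential triangles: C(214, 3) = 1610564.
Each occurs with probability p³ ≈ (0.000319)³ ≈ 3.25940e-11.
By linearity: E[X] = C(214, 3)·p³ ≈ 1610564 · 3.25940e-11 ≈ 0.000.
Since α = 3/2 > 1, p = c/n^{3/2} = o(1/n) is below the triangle threshold p ~ 1/n. Asymptotically E[X] ~ (c³/6)·n^{3(1−α)} = (1³/6)·n^{-1.5} → 0, so by Markov's inequality G has no triangles w.h.p.

E[X] ≈ 0.000; in regime p = Θ(1/n^{3/2}) E[X] tends to 0 (below the triangle threshold p ~ 1/n).


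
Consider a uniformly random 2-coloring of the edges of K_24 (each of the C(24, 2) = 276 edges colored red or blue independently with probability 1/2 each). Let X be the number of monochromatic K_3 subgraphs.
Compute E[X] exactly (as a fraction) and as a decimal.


Let X = Σ_S X_S over the C(24, 3) = 2024 subsets S of size 3, where X_S = 1 if the K_3 on S is monochromatic.
For a fixed S, the K_3 on S has C(3, 2) = 3 edges. P[all 3 edges red] = (1/2)^3, and likewise for blue, so P[monochromatic] = 2·(1/2)^3 = 2^{1 − 3} = 1/4.
By linearity of expectation: E[X] = C(24, 3) · 2^{1 − 3} = 2024 · 1/4 = 506.
Numerically: E[X] ≈ 506.000.

E[X] = C(24,3)·2^(1−C(3,2)) = 506 ≈ 506.000.


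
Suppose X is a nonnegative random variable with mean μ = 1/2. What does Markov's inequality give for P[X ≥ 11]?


μ = E[X] = 1/2, a = 11.
Markov: P[X ≥ 11] ≤ μ/a = (1/2)/11 = 1/22.
Numerically: ≈ 0.04545.
(Since a = 11 > μ = 0.50000, the bound 1/22 is < 1 and informative.)

P[X ≥ 11] ≤ 1/22 ≈ 0.04545.


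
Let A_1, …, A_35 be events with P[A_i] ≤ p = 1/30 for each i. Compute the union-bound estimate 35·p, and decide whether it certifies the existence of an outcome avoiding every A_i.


Union bound: P[∪_{i=1}^{35} A_i] ≤ Σ_i P[A_i] ≤ 35·p = 35·(1/30) = 7/6.
Numerically: 7/6 ≈ 1.166667.
Is 7/6 < 1? NO.
Since the bound 7/6 is ≥ 1, the union bound is uninformative here; it does NOT by itself certify existence.

35·p = 7/6 ≈ 1.166667; existence NOT certified by the union bound.


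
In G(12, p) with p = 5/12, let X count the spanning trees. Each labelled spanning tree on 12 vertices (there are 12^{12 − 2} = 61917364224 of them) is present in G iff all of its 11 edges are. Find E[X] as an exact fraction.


K_12 has 12^{12 − 2} = 61917364224 labelled spanning trees.
For each such spanning tree H, let X_H = 1 if all 11 edges of H are present in G. Then P[X_H = 1] = p^{11} = (5/12)^{11} = 48828125/743008370688.
Summing the indicators: E[X] = Σ_H E[X_H] = 61917364224 · p^{11} = 61917364224 · 48828125/743008370688 = 48828125/12.
Numerically: E[X] ≈ 4.069e+06.

E[X] = 61917364224 · (5/12)^{11} = 48828125/12 ≈ 4.069e+06.


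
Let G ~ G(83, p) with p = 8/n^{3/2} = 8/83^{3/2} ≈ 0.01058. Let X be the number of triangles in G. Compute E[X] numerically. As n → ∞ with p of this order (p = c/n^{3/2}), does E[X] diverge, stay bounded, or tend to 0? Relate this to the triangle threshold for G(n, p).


Number of potential triangles: C(83, 3) = 91881.
Each occurs with probability p³ ≈ (0.01058)³ ≈ 1.1841822e-06.
By linearity: E[X] = C(83, 3)·p³ ≈ 91881 · 1.1841822e-06 ≈ 0.10880.
Since α = 3/2 > 1, p = c/n^{3/2} = o(1/n) is below the triangle threshold p ~ 1/n. Asymptotically E[X] ~ (c³/6)·n^{3(1−α)} = (8³/6)·n^{-1.5} → 0, so by Markov's inequality G has no triangles w.h.p.

E[X] ≈ 0.10880; in regime p = Θ(1/n^{3/2}) E[X] tends to 0 (below the triangle threshold p ~ 1/n).


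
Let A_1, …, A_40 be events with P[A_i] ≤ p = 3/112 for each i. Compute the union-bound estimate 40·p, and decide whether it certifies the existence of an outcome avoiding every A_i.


Union bound: P[∪_{i=1}^{40} A_i] ≤ Σ_i P[A_i] ≤ 40·p = 40·(3/112) = 15/14.
Numerically: 15/14 ≈ 1.071429.
Is 15/14 < 1? NO.
Since the bound 15/14 is ≥ 1, the union bound is uninformative here; it does NOT by itself certify existence.

40·p = 15/14 ≈ 1.071429; existence NOT certified by the union bound.


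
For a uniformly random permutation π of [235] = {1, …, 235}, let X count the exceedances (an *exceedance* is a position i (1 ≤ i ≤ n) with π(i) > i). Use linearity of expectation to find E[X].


Write X = Σ_{i=1}^{235} X_i, where X_i = 1_{π(i) > i}.
For each fixed i, π(i) is uniform over {1, …, 235} (marginal of a uniform permutation), so P[π(i) > i] = (n − i)/n. Summing: Σ_{i=1}^{235} (n − i)/n = (0 + 1 + … + 234)/235 = 235(235 − 1)/(2·235) = (235 − 1)/2.
Hence E[X] = Σ_{i=1}^{235} (235 − i)/235 = 117 ≈ 117.000000.

E[X] = 117 = 117.000000.


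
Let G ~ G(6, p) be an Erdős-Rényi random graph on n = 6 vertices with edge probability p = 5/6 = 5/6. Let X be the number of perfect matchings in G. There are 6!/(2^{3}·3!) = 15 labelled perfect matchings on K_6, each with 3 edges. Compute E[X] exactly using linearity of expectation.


K_6 has 6!/(2^{3}·3!) = 15 labelled perfect matchings.
For each such perfect matching H, let X_H = 1 if all 3 edges of H are present in G. Then P[X_H = 1] = p^{3} = (5/6)^{3} = 125/216.
By linearity: E[X] = Σ_H E[X_H] = 15 · p^{3} = 15 · 125/216 = 625/72.
Numerically: E[X] ≈ 8.68.

E[X] = 15 · (5/6)^{3} = 625/72 ≈ 8.68.


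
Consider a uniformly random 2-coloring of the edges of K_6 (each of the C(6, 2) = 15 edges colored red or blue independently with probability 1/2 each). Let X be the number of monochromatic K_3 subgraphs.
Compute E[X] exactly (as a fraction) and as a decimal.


Let X = Σ_S X_S over the C(6, 3) = 20 subsets S of size 3, where X_S = 1 if the K_3 on S is monochromatic.
For a fixed S, the K_3 on S has C(3, 2) = 3 edges. P[all 3 edges red] = (1/2)^3, and likewise for blue, so P[monochromatic] = 2·(1/2)^3 = 2^{1 − 3} = 1/4.
Summing: E[X] = C(6, 3) · 2^{1 − 3} = 20 · 1/4 = 5.
Numerically: E[X] ≈ 5.000000.

E[X] = C(6,3)·2^(1−C(3,2)) = 5 ≈ 5.000000.


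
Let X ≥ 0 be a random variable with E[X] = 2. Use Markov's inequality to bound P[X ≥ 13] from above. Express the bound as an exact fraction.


μ = E[X] = 2, a = 13.
Markov: P[X ≥ 13] ≤ μ/a = (2)/13 = 2/13.
Numerically: ≈ 0.1538.
(Since a = 13 > μ = 2.0000, the bound 2/13 is < 1 and informative.)

P[X ≥ 13] ≤ 2/13 ≈ 0.1538.


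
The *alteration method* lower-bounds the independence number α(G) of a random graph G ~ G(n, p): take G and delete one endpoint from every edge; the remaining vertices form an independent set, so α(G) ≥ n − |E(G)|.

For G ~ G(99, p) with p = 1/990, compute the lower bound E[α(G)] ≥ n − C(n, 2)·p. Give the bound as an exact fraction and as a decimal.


E[|E(G)|] = C(99, 2)·p = 4851 · (1/990) = 49/10.
E[α(G)] ≥ n − E[|E(G)|] = 99 − 49/10 = 941/10.
Numerically: ≈ 94.1000.
(This is only a lower bound; the true E[α(G)] may be larger.)

E[α(G)] ≥ 941/10 ≈ 94.1000.


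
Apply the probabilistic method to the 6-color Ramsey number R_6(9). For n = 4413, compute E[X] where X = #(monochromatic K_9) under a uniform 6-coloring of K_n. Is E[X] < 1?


E[X] = C(4413, 9) · 6^{1 − 36} = 1734990840325017881257917265 · 6^{−35} = 1734990840325017881257917265/1719070799748422591028658176.
As a reduced fraction: E[X] = 1734990840325017881257917265/1719070799748422591028658176 ≈ 1.0092608.
Is E[X] < 1? NO.
Since E[X] ≥ 1, the first-moment bound is inconclusive at n = 4413; it does NOT by itself certify R_6(9) > 4413.

E[X] = 1734990840325017881257917265/1719070799748422591028658176 ≈ 1.0092608; E[X] ≥ 1; first-moment method inconclusive here.


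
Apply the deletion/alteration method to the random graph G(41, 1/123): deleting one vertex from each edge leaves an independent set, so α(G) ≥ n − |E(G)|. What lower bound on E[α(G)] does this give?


E[|E(G)|] = C(41, 2)·p = 820 · (1/123) = 20/3.
E[α(G)] ≥ n − E[|E(G)|] = 41 − 20/3 = 103/3.
Numerically: ≈ 34.3333.
(This is only a lower bound; the true E[α(G)] may be larger.)

E[α(G)] ≥ 103/3 ≈ 34.3333.


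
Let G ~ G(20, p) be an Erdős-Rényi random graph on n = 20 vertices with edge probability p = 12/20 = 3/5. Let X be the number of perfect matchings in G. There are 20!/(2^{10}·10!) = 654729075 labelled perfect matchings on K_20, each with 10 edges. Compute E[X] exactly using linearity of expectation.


K_20 has 20!/(2^{10}·10!) = 654729075 labelled perfect matchings.
For each such perfect matching H, let X_H = 1 if all 10 edges of H are present in G. Then P[X_H = 1] = p^{10} = (3/5)^{10} = 59049/9765625.
By linearity of expectation: E[X] = Σ_H E[X_H] = 654729075 · p^{10} = 654729075 · 59049/9765625 = 1546443885987/390625.
Numerically: E[X] ≈ 3.9589e+06.

E[X] = 654729075 · (3/5)^{10} = 1546443885987/390625 ≈ 3.9589e+06.


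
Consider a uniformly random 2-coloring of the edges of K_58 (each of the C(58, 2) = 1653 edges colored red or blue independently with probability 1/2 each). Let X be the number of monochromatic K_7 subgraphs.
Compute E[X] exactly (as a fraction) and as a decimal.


Let X = Σ_S X_S over the C(58, 7) = 300674088 subsets S of size 7, where X_S = 1 if the K_7 on S is monochromatic.
For a fixed S, the K_7 on S has C(7, 2) = 21 edges. P[all 21 edges red] = (1/2)^21, and likewise for blue, so P[monochromatic] = 2·(1/2)^21 = 2^{1 − 21} = 1/1048576.
By linearity: E[X] = C(58, 7) · 2^{1 − 21} = 300674088 · 1/1048576 = 37584261/131072.
Numerically: E[X] ≈ 286.7452.

E[X] = C(58,7)·2^(1−C(7,2)) = 37584261/131072 ≈ 286.7452.


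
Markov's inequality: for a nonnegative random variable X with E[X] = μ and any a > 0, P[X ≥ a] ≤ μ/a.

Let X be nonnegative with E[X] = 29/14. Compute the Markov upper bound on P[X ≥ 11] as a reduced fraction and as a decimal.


μ = E[X] = 29/14, a = 11.
Markov: P[X ≥ 11] ≤ μ/a = (29/14)/11 = 29/154.
Numerically: ≈ 0.18831.
(Since a = 11 > μ = 2.07143, the bound 29/154 is < 1 and informative.)

P[X ≥ 11] ≤ 29/154 ≈ 0.18831.


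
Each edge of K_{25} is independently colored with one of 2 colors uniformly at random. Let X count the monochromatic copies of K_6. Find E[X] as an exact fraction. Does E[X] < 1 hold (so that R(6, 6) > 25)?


E[X] = C(25, 6) · 2^{1 − 15} = 177100 · 2^{−14} = 177100/16384.
As a reduced fraction: E[X] = 44275/4096 ≈ 10.8093.
Is E[X] < 1? NO.
Since E[X] ≥ 1, the first-moment bound is inconclusive at n = 25; it does NOT by itself certify R(6, 6) > 25.

E[X] = 44275/4096 ≈ 10.8093; E[X] ≥ 1; first-moment method inconclusive here.


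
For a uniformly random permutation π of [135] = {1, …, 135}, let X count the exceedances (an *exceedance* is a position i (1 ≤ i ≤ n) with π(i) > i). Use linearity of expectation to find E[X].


Write X = Σ_{i=1}^{135} X_i, where X_i = 1_{π(i) > i}.
For each fixed i, π(i) is uniform over {1, …, 135} (marginal of a uniform permutation), so P[π(i) > i] = (n − i)/n. Summing: Σ_{i=1}^{135} (n − i)/n = (0 + 1 + … + 134)/135 = 135(135 − 1)/(2·135) = (135 − 1)/2.
Hence E[X] = Σ_{i=1}^{135} (135 − i)/135 = 67 ≈ 67.000000.

E[X] = 67 = 67.000000.


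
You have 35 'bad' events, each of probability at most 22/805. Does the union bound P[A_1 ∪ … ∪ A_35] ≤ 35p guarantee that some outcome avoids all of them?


Union bound: P[∪_{i=1}^{35} A_i] ≤ Σ_i P[A_i] ≤ 35·p = 35·(22/805) = 22/23.
Numerically: 22/23 ≈ 0.95652.
Is 22/23 < 1? YES.
Since P[∪ A_i] ≤ 22/23 < 1, the complement has P[∩ A_i^c] ≥ 1 − 22/23 = 1/23 > 0, so some outcome avoids every A_i.

35·p = 22/23 ≈ 0.95652; existence CERTIFIED by the union bound.


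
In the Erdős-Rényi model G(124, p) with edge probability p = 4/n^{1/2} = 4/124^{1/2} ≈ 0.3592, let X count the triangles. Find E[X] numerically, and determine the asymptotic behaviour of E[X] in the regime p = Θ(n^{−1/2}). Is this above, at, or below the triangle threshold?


Number of potential triangles: C(124, 3) = 310124.
Each occurs with probability p³ ≈ (0.3592)³ ≈ 4.634976e-02.
By linearity: E[X] = C(124, 3)·p³ ≈ 310124 · 4.634976e-02 ≈ 14374.1715.
Since α = 1/2 < 1, p = c/n^{1/2} ≫ 1/n is above the triangle threshold p ~ 1/n. Asymptotically E[X] ~ (c³/6)·n^{3(1−α)} = (4³/6)·n^{1.5} → ∞; triangles are abundant w.h.p.

E[X] ≈ 14374.1715; in regime p = Θ(1/n^{1/2}) E[X] diverges (above the triangle threshold p ~ 1/n).


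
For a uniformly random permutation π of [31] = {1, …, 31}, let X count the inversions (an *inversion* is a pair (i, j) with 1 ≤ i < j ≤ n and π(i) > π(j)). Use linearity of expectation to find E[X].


Write X = Σ X_I over the C(31, 2) = 465 pairs i < j, with X_I the indicator of one inversion.
There are 465 indicators.
For each fixed pair i < j, the values π(i) and π(j) are two distinct elements of {1, …, 31} in uniformly random order; by symmetry P[π(i) > π(j)] = 1/2.
By linearity: E[X] = 465 · (1/2) = C(31, 2) · (1/2) = 465/2 = 465/2 ≈ 232.50000.

E[X] = 465/2 = 232.50000.


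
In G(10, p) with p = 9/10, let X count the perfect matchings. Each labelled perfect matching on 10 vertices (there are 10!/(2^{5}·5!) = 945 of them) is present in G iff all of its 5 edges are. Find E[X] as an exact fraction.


K_10 has 10!/(2^{5}·5!) = 945 labelled perfect matchings.
For each such perfect matching H, let X_H = 1 if all 5 edges of H are present in G. Then P[X_H = 1] = p^{5} = (9/10)^{5} = 59049/100000.
Summing the indicators: E[X] = Σ_H E[X_H] = 945 · p^{5} = 945 · 59049/100000 = 11160261/20000.
Numerically: E[X] ≈ 558.

E[X] = 945 · (9/10)^{5} = 11160261/20000 ≈ 558.


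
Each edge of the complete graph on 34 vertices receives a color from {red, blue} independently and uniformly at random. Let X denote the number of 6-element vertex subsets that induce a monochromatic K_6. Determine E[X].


Let X = Σ_S X_S over the C(34, 6) = 1344904 subsets S of size 6, where X_S = 1 if the K_6 on S is monochromatic.
For a fixed S, the K_6 on S has C(6, 2) = 15 edges. P[all 15 edges red] = (1/2)^15, and likewise for blue, so P[monochromatic] = 2·(1/2)^15 = 2^{1 − 15} = 1/16384.
Summing: E[X] = C(34, 6) · 2^{1 − 15} = 1344904 · 1/16384 = 168113/2048.
Numerically: E[X] ≈ 82.086426.

E[X] = C(34,6)·2^(1−C(6,2)) = 168113/2048 ≈ 82.086426.


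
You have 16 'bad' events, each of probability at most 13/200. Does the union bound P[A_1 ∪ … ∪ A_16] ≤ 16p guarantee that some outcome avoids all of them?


Union bound: P[∪_{i=1}^{16} A_i] ≤ Σ_i P[A_i] ≤ 16·p = 16·(13/200) = 26/25.
Numerically: 26/25 ≈ 1.0400.
Is 26/25 < 1? NO.
Since the bound 26/25 is ≥ 1, the union bound is uninformative here; it does NOT by itself certify existence.

16·p = 26/25 ≈ 1.0400; existence NOT certified by the union bound.


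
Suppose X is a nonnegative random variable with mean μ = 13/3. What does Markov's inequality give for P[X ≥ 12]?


μ = E[X] = 13/3, a = 12.
Markov: P[X ≥ 12] ≤ μ/a = (13/3)/12 = 13/36.
Numerically: ≈ 0.361.
(Since a = 12 > μ = 4.333, the bound 13/36 is < 1 and informative.)

P[X ≥ 12] ≤ 13/36 ≈ 0.361.


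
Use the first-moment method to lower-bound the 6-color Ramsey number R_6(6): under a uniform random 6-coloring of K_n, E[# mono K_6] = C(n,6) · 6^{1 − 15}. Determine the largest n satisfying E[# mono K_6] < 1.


We need C(n, 6) · 6^{1 − 15} < 1, i.e. C(n, 6) < 6^{15 − 1} = 78364164096.
Check values of n near the boundary:
  n = 192: C(192, 6) = 64300886496; 64300886496 < 78364164096? YES
  n = 193: C(193, 6) = 66364016544; 66364016544 < 78364164096? YES
  n = 194: C(194, 6) = 68482017072; 68482017072 < 78364164096? YES
  n = 195: C(195, 6) = 70656049360; 70656049360 < 78364164096? YES
  n = 196: C(196, 6) = 72887293024; 72887293024 < 78364164096? YES
  n = 197: C(197, 6) = 75176946208; 75176946208 < 78364164096? YES
  n = 198: C(198, 6) = 77526225777; 77526225777 < 78364164096? YES
  n = 199: C(199, 6) = 79936367511; 79936367511 < 78364164096? NO
  n = 200: C(200, 6) = 82408626300; 82408626300 < 78364164096? NO
  n = 201: C(201, 6) = 84944276340; 84944276340 < 78364164096? NO
The largest n with C(n, 6) < 78364164096 is n = 198 (where E[X] = 25842075259/26121388032 ≈ 0.989307). Hence R_6(6) > 198, i.e. R_6(6) ≥ 199.

Largest n = 198; hence R_6(6) > 198.


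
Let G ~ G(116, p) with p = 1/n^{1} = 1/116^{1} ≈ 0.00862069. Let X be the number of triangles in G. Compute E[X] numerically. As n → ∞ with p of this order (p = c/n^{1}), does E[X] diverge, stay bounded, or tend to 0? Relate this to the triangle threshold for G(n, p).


Number of potential triangles: C(116, 3) = 253460.
Each occurs with probability p³ ≈ (0.00862069)³ ≈ 6.40657674e-07.
By linearity: E[X] = C(116, 3)·p³ ≈ 253460 · 6.40657674e-07 ≈ 0.162381.
Here α = 1, so p = 1/n is exactly at the triangle threshold p ~ 1/n. Asymptotically E[X] → c³/6 = 1³/6 = 1/6 ≈ 0.166667, a bounded constant. In this regime the triangle count is asymptotically Poisson(c³/6).

E[X] ≈ 0.162381; in regime p = Θ(1/n^{1}) E[X] stays bounded (at the triangle threshold p ~ 1/n).


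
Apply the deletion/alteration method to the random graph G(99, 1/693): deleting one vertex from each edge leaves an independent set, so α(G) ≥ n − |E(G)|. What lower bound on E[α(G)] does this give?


E[|E(G)|] = C(99, 2)·p = 4851 · (1/693) = 7.
E[α(G)] ≥ n − E[|E(G)|] = 99 − 7 = 92.
Numerically: ≈ 92.000000.
(This is only a lower bound; the true E[α(G)] may be larger.)

E[α(G)] ≥ 92 ≈ 92.000000.


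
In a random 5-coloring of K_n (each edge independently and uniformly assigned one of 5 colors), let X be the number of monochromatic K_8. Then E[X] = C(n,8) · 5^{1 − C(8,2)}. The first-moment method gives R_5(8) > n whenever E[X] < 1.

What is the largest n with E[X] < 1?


We need C(n, 8) · 5^{1 − 28} < 1, i.e. C(n, 8) < 5^{28 − 1} = 7450580596923828125.
Check values of n near the boundary:
  n = 858: C(858, 8) = 7049584530256467771; 7049584530256467771 < 7450580596923828125? YES
  n = 859: C(859, 8) = 7115855595170747139; 7115855595170747139 < 7450580596923828125? YES
  n = 860: C(860, 8) = 7182671140665308145; 7182671140665308145 < 7450580596923828125? YES
  n = 861: C(861, 8) = 7250034996615275865; 7250034996615275865 < 7450580596923828125? YES
  n = 862: C(862, 8) = 7317951015318931845; 7317951015318931845 < 7450580596923828125? YES
  n = 863: C(863, 8) = 7386423071602617757; 7386423071602617757 < 7450580596923828125? YES
  n = 864: C(864, 8) = 7455455062926006708; 7455455062926006708 < 7450580596923828125? NO
  n = 865: C(865, 8) = 7525050909487743060; 7525050909487743060 < 7450580596923828125? NO
The largest n with C(n, 8) < 7450580596923828125 is n = 863 (where E[X] = 7386423071602617757/7450580596923828125 ≈ 0.9914). Hence R_5(8) > 863, i.e. R_5(8) ≥ 864.

Largest n = 863; hence R_5(8) > 863.


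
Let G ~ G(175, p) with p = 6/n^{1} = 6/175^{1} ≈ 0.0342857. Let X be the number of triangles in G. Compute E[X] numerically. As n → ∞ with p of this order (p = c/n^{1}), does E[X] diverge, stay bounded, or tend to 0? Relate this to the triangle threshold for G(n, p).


Number of potential triangles: C(175, 3) = 877975.
Each occurs with probability p³ ≈ (0.0342857)³ ≈ 4.03032070e-05.
By linearity: E[X] = C(175, 3)·p³ ≈ 877975 · 4.03032070e-05 ≈ 35.385208.
Here α = 1, so p = 6/n is exactly at the triangle threshold p ~ 1/n. Asymptotically E[X] → c³/6 = 6³/6 = 36 ≈ 36.000000, a bounded constant. In this regime the triangle count is asymptotically Poisson(c³/6).

E[X] ≈ 35.385208; in regime p = Θ(1/n^{1}) E[X] stays bounded (at the triangle threshold p ~ 1/n).


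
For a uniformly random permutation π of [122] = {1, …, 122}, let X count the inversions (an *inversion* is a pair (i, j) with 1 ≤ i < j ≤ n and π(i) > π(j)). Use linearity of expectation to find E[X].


Write X = Σ X_I over the C(122, 2) = 7381 pairs i < j, with X_I the indicator of one inversion.
There are 7381 indicators.
For each fixed pair i < j, the values π(i) and π(j) are two distinct elements of {1, …, 122} in uniformly random order; by symmetry P[π(i) > π(j)] = 1/2.
By linearity: E[X] = 7381 · (1/2) = C(122, 2) · (1/2) = 7381/2 = 7381/2 ≈ 3690.500.

E[X] = 7381/2 = 3690.500.


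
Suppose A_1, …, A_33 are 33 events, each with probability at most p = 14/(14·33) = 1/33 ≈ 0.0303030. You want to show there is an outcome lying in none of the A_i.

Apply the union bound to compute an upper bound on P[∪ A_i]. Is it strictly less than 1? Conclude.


Union bound: P[∪_{i=1}^{33} A_i] ≤ Σ_i P[A_i] ≤ 33·p = 33·(1/33) = 1.
Numerically: 1 ≈ 1.0000000.
Is 1 < 1? NO.
Since the bound 1 is ≥ 1, the union bound is uninformative here; it does NOT by itself certify existence.

33·p = 1 ≈ 1.0000000; existence NOT certified by the union bound.


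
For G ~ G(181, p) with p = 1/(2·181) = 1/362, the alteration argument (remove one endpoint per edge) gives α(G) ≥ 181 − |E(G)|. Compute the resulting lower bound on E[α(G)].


E[|E(G)|] = C(181, 2)·p = 16290 · (1/362) = 45.
E[α(G)] ≥ n − E[|E(G)|] = 181 − 45 = 136.
Numerically: ≈ 136.00000.
(This is only a lower bound; the true E[α(G)] may be larger.)

E[α(G)] ≥ 136 ≈ 136.00000.


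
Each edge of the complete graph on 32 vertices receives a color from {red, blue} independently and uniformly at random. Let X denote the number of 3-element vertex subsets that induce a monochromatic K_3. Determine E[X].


Let X = Σ_S X_S over the C(32, 3) = 4960 subsets S of size 3, where X_S = 1 if the K_3 on S is monochromatic.
For a fixed S, the K_3 on S has C(3, 2) = 3 edges. P[all 3 edges red] = (1/2)^3, and likewise for blue, so P[monochromatic] = 2·(1/2)^3 = 2^{1 − 3} = 1/4.
Summing: E[X] = C(32, 3) · 2^{1 − 3} = 4960 · 1/4 = 1240.
Numerically: E[X] ≈ 1240.000.

E[X] = C(32,3)·2^(1−C(3,2)) = 1240 ≈ 1240.000.


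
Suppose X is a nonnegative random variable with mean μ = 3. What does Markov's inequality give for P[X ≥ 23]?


μ = E[X] = 3, a = 23.
Markov: P[X ≥ 23] ≤ μ/a = (3)/23 = 3/23.
Numerically: ≈ 0.13043.
(Since a = 23 > μ = 3.00000, the bound 3/23 is < 1 and informative.)

P[X ≥ 23] ≤ 3/23 ≈ 0.13043.


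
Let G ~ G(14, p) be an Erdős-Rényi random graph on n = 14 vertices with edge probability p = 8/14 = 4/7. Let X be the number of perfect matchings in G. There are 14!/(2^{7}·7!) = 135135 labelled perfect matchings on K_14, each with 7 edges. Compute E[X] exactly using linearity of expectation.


K_14 has 14!/(2^{7}·7!) = 135135 labelled perfect matchings.
For each such perfect matching H, let X_H = 1 if all 7 edges of H are present in G. Then P[X_H = 1] = p^{7} = (4/7)^{7} = 16384/823543.
By linearity: E[X] = Σ_H E[X_H] = 135135 · p^{7} = 135135 · 16384/823543 = 316293120/117649.
Numerically: E[X] ≈ 2.69e+03.

E[X] = 135135 · (4/7)^{7} = 316293120/117649 ≈ 2.69e+03.


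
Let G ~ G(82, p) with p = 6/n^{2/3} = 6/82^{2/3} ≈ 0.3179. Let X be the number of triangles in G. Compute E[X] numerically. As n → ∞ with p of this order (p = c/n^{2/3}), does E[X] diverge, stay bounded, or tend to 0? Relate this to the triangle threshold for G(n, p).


Number of potential triangles: C(82, 3) = 88560.
Each occurs with probability p³ ≈ (0.3179)³ ≈ 3.212374e-02.
By linearity: E[X] = C(82, 3)·p³ ≈ 88560 · 3.212374e-02 ≈ 2844.8780.
Since α = 2/3 < 1, p = c/n^{2/3} ≫ 1/n is above the triangle threshold p ~ 1/n. Asymptotically E[X] ~ (c³/6)·n^{3(1−α)} = (6³/6)·n^{1} → ∞; triangles are abundant w.h.p.

E[X] ≈ 2844.8780; in regime p = Θ(1/n^{2/3}) E[X] diverges (above the triangle threshold p ~ 1/n).


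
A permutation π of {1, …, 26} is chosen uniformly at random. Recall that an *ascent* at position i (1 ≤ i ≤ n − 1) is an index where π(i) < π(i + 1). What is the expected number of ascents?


Write X = Σ X_I over i = 1, …, 25, with X_I the indicator of one ascent.
There are 25 indicators.
For each fixed i, the pair (π(i), π(i+1)) is a uniformly random ordered pair of distinct values from {1, …, 26}; by symmetry P[π(i) < π(i+1)] = 1/2.
By linearity: E[X] = 25 · (1/2) = (26 − 1) · (1/2) = 25/2 ≈ 12.500.

E[X] = 25/2 = 12.500.


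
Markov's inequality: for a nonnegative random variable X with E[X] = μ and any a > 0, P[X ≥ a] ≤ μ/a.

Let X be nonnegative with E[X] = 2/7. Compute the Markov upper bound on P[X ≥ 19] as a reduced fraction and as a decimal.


μ = E[X] = 2/7, a = 19.
Markov: P[X ≥ 19] ≤ μ/a = (2/7)/19 = 2/133.
Numerically: ≈ 0.015.
(Since a = 19 > μ = 0.286, the bound 2/133 is < 1 and informative.)

P[X ≥ 19] ≤ 2/133 ≈ 0.015.


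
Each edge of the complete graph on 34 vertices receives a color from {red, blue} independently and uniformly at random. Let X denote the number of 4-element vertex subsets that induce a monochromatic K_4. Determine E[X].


Let X = Σ_S X_S over the C(34, 4) = 46376 subsets S of size 4, where X_S = 1 if the K_4 on S is monochromatic.
For a fixed S, the K_4 on S has C(4, 2) = 6 edges. P[all 6 edges red] = (1/2)^6, and likewise for blue, so P[monochromatic] = 2·(1/2)^6 = 2^{1 − 6} = 1/32.
By linearity: E[X] = C(34, 4) · 2^{1 − 6} = 46376 · 1/32 = 5797/4.
Numerically: E[X] ≈ 1449.25000.

E[X] = C(34,4)·2^(1−C(4,2)) = 5797/4 ≈ 1449.25000.


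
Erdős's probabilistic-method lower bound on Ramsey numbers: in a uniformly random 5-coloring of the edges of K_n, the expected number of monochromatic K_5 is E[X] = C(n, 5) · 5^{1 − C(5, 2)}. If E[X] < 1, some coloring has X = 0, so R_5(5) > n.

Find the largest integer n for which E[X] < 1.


We need C(n, 5) · 5^{1 − 10} < 1, i.e. C(n, 5) < 5^{10 − 1} = 1953125.
Check values of n near the boundary:
  n = 43: C(43, 5) = 962598; 962598 < 1953125? YES
  n = 44: C(44, 5) = 1086008; 1086008 < 1953125? YES
  n = 45: C(45, 5) = 1221759; 1221759 < 1953125? YES
  n = 46: C(46, 5) = 1370754; 1370754 < 1953125? YES
  n = 47: C(47, 5) = 1533939; 1533939 < 1953125? YES
  n = 48: C(48, 5) = 1712304; 1712304 < 1953125? YES
  n = 49: C(49, 5) = 1906884; 1906884 < 1953125? YES
  n = 50: C(50, 5) = 2118760; 2118760 < 1953125? NO
The largest n with C(n, 5) < 1953125 is n = 49 (where E[X] = 1906884/1953125 ≈ 0.976325). Hence R_5(5) > 49, i.e. R_5(5) ≥ 50.

Largest n = 49; hence R_5(5) > 49.


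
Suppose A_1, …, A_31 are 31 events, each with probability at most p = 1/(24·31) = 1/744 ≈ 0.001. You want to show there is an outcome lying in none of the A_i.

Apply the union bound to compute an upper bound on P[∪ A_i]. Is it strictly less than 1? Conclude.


Union bound: P[∪_{i=1}^{31} A_i] ≤ Σ_i P[A_i] ≤ 31·p = 31·(1/744) = 1/24.
Numerically: 1/24 ≈ 0.042.
Is 1/24 < 1? YES.
Since P[∪ A_i] ≤ 1/24 < 1, the complement has P[∩ A_i^c] ≥ 1 − 1/24 = 23/24 > 0, so some outcome avoids every A_i.

31·p = 1/24 ≈ 0.042; existence CERTIFIED by the union bound.


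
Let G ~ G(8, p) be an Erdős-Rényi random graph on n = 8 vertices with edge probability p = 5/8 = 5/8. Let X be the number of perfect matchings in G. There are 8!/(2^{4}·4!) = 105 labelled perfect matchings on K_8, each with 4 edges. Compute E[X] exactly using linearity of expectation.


K_8 has 8!/(2^{4}·4!) = 105 labelled perfect matchings.
For each such perfect matching H, let X_H = 1 if all 4 edges of H are present in G. Then P[X_H = 1] = p^{4} = (5/8)^{4} = 625/4096.
By linearity of expectation: E[X] = Σ_H E[X_H] = 105 · p^{4} = 105 · 625/4096 = 65625/4096.
Numerically: E[X] ≈ 16.022.

E[X] = 105 · (5/8)^{4} = 65625/4096 ≈ 16.022.


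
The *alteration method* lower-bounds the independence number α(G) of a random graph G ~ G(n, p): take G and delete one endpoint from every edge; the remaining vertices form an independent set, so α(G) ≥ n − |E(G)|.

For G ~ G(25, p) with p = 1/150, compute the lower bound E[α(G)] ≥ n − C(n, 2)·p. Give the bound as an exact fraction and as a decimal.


E[|E(G)|] = C(25, 2)·p = 300 · (1/150) = 2.
E[α(G)] ≥ n − E[|E(G)|] = 25 − 2 = 23.
Numerically: ≈ 23.0000.
(This is only a lower bound; the true E[α(G)] may be larger.)

E[α(G)] ≥ 23 ≈ 23.0000.


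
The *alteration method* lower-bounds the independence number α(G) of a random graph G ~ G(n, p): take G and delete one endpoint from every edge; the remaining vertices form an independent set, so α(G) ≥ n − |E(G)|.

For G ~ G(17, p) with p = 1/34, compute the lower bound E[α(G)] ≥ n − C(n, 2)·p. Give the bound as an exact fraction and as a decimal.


E[|E(G)|] = C(17, 2)·p = 136 · (1/34) = 4.
E[α(G)] ≥ n − E[|E(G)|] = 17 − 4 = 13.
Numerically: ≈ 13.000000.
(This is only a lower bound; the true E[α(G)] may be larger.)

E[α(G)] ≥ 13 ≈ 13.000000.


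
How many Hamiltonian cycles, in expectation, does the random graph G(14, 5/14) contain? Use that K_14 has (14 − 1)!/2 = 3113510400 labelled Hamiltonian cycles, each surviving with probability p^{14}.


K_14 has (14 − 1)!/2 = 3113510400 labelled Hamiltonian cycles.
For each such Hamiltonian cycle H, let X_H = 1 if all 14 edges of H are present in G. Then P[X_H = 1] = p^{14} = (5/14)^{14} = 6103515625/11112006825558016.
Summing the indicators: E[X] = Σ_H E[X_H] = 3113510400 · p^{14} = 3113510400 · 6103515625/11112006825558016 = 5302276611328125/3100448333024.
Numerically: E[X] ≈ 1.71e+03.

E[X] = 3113510400 · (5/14)^{14} = 5302276611328125/3100448333024 ≈ 1.71e+03.


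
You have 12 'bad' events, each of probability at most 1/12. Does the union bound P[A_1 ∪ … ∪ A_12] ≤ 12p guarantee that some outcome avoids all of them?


Union bound: P[∪_{i=1}^{12} A_i] ≤ Σ_i P[A_i] ≤ 12·p = 12·(1/12) = 1.
Numerically: 1 ≈ 1.000000.
Is 1 < 1? NO.
Since the bound 1 is ≥ 1, the union bound is uninformative here; it does NOT by itself certify existence.

12·p = 1 ≈ 1.000000; existence NOT certified by the union bound.


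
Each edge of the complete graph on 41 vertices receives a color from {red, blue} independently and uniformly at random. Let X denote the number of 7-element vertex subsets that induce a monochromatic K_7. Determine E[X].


Let X = Σ_S X_S over the C(41, 7) = 22481940 subsets S of size 7, where X_S = 1 if the K_7 on S is monochromatic.
For a fixed S, the K_7 on S has C(7, 2) = 21 edges. P[all 21 edges red] = (1/2)^21, and likewise for blue, so P[monochromatic] = 2·(1/2)^21 = 2^{1 − 21} = 1/1048576.
Summing: E[X] = C(41, 7) · 2^{1 − 21} = 22481940 · 1/1048576 = 5620485/262144.
Numerically: E[X] ≈ 21.440.

E[X] = C(41,7)·2^(1−C(7,2)) = 5620485/262144 ≈ 21.440.


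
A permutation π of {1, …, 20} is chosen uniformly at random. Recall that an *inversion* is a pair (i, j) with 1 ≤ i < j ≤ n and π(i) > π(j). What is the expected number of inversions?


Write X = Σ X_I over the C(20, 2) = 190 pairs i < j, with X_I the indicator of one inversion.
There are 190 indicators.
For each fixed pair i < j, the values π(i) and π(j) are two distinct elements of {1, …, 20} in uniformly random order; by symmetry P[π(i) > π(j)] = 1/2.
By linearity: E[X] = 190 · (1/2) = C(20, 2) · (1/2) = 190/2 = 95 ≈ 95.000000.

E[X] = 95 = 95.000000.


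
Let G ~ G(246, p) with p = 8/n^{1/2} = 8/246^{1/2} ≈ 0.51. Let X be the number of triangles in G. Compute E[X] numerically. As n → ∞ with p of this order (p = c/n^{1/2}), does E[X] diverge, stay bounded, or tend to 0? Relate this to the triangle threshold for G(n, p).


Number of potential triangles: C(246, 3) = 2450980.
Each occurs with probability p³ ≈ (0.51)³ ≈ 1.32699e-01.
By linearity: E[X] = C(246, 3)·p³ ≈ 2450980 · 1.32699e-01 ≈ 325242.333.
Since α = 1/2 < 1, p = c/n^{1/2} ≫ 1/n is above the triangle threshold p ~ 1/n. Asymptotically E[X] ~ (c³/6)·n^{3(1−α)} = (8³/6)·n^{1.5} → ∞; triangles are abundant w.h.p.

E[X] ≈ 325242.333; in regime p = Θ(1/n^{1/2}) E[X] diverges (above the triangle threshold p ~ 1/n).


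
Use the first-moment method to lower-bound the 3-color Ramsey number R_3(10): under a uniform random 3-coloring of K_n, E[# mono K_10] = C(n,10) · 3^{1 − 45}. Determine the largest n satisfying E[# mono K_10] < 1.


We need C(n, 10) · 3^{1 − 45} < 1, i.e. C(n, 10) < 3^{45 − 1} = 984770902183611232881.
Check values of n near the boundary:
  n = 567: C(567, 10) = 873787071273467749398; 873787071273467749398 < 984770902183611232881? YES
  n = 568: C(568, 10) = 889446337783744949208; 889446337783744949208 < 984770902183611232881? YES
  n = 569: C(569, 10) = 905357721286137524328; 905357721286137524328 < 984770902183611232881? YES
  n = 570: C(570, 10) = 921524823451961408691; 921524823451961408691 < 984770902183611232881? YES
  n = 571: C(571, 10) = 937951290893172842001; 937951290893172842001 < 984770902183611232881? YES
  n = 572: C(572, 10) = 954640815642161682606; 954640815642161682606 < 984770902183611232881? YES
  n = 573: C(573, 10) = 971597135635805762226; 971597135635805762226 < 984770902183611232881? YES
  n = 574: C(574, 10) = 988824035203816502691; 988824035203816502691 < 984770902183611232881? NO
  n = 575: C(575, 10) = 1006325345561406175305; 1006325345561406175305 < 984770902183611232881? NO
The largest n with C(n, 10) < 984770902183611232881 is n = 573 (where E[X] = 35985079097622435638/36472996377170786403 ≈ 0.9866). Hence R_3(10) > 573, i.e. R_3(10) ≥ 574.

Largest n = 573; hence R_3(10) > 573.


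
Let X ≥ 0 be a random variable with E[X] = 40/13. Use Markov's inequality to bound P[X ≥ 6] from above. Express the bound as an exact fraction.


μ = E[X] = 40/13, a = 6.
Markov: P[X ≥ 6] ≤ μ/a = (40/13)/6 = 20/39.
Numerically: ≈ 0.513.
(Since a = 6 > μ = 3.077, the bound 20/39 is < 1 and informative.)

P[X ≥ 6] ≤ 20/39 ≈ 0.513.


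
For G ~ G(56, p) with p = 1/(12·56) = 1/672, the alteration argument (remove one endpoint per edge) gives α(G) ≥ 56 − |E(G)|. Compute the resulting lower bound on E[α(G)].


E[|E(G)|] = C(56, 2)·p = 1540 · (1/672) = 55/24.
E[α(G)] ≥ n − E[|E(G)|] = 56 − 55/24 = 1289/24.
Numerically: ≈ 53.708333.
(This is only a lower bound; the true E[α(G)] may be larger.)

E[α(G)] ≥ 1289/24 ≈ 53.708333.


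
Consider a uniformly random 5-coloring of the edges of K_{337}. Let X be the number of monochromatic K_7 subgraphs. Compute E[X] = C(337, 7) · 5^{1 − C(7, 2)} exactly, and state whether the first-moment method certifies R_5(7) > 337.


E[X] = C(337, 7) · 5^{1 − 21} = 91989916924632 · 5^{−20} = 91989916924632/95367431640625.
As a reduced fraction: E[X] = 91989916924632/95367431640625 ≈ 0.96458.
Is E[X] < 1? YES.
Since E[X] < 1, there exists a 5-coloring of K_{337} with no monochromatic K_7; hence R_5(7) > 337.

E[X] = 91989916924632/95367431640625 ≈ 0.96458; E[X] < 1, so R_5(7) > 337.


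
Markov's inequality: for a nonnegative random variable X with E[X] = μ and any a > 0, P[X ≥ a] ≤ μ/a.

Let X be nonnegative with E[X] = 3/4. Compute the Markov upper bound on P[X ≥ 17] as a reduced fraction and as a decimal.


μ = E[X] = 3/4, a = 17.
Markov: P[X ≥ 17] ≤ μ/a = (3/4)/17 = 3/68.
Numerically: ≈ 0.044.
(Since a = 17 > μ = 0.750, the bound 3/68 is < 1 and informative.)

P[X ≥ 17] ≤ 3/68 ≈ 0.044.


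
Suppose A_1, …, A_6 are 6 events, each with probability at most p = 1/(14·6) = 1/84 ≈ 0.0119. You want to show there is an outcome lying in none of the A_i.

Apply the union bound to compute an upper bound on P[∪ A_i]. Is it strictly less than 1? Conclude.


Union bound: P[∪_{i=1}^{6} A_i] ≤ Σ_i P[A_i] ≤ 6·p = 6·(1/84) = 1/14.
Numerically: 1/14 ≈ 0.0714.
Is 1/14 < 1? YES.
Since P[∪ A_i] ≤ 1/14 < 1, the complement has P[∩ A_i^c] ≥ 1 − 1/14 = 13/14 > 0, so some outcome avoids every A_i.

6·p = 1/14 ≈ 0.0714; existence CERTIFIED by the union bound.


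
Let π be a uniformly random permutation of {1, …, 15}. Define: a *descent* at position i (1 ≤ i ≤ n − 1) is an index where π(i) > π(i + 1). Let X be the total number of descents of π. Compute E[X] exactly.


Write X = Σ X_I over i = 1, …, 14, with X_I the indicator of one descent.
There are 14 indicators.
For each fixed i, the pair (π(i), π(i+1)) is a uniformly random ordered pair of distinct values from {1, …, 15}; by symmetry P[π(i) > π(i+1)] = 1/2.
By linearity: E[X] = 14 · (1/2) = (15 − 1) · (1/2) = 7 ≈ 7.000000.

E[X] = 7 = 7.000000.


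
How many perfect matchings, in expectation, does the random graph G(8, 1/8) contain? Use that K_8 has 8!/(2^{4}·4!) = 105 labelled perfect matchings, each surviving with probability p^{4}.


K_8 has 8!/(2^{4}·4!) = 105 labelled perfect matchings.
For each such perfect matching H, let X_H = 1 if all 4 edges of H are present in G. Then P[X_H = 1] = p^{4} = (1/8)^{4} = 1/4096.
Summing the indicators: E[X] = Σ_H E[X_H] = 105 · p^{4} = 105 · 1/4096 = 105/4096.
Numerically: E[X] ≈ 0.0256348.

E[X] = 105 · (1/8)^{4} = 105/4096 ≈ 0.0256348.


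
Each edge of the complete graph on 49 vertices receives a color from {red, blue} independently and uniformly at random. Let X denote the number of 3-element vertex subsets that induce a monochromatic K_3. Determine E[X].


Let X = Σ_S X_S over the C(49, 3) = 18424 subsets S of size 3, where X_S = 1 if the K_3 on S is monochromatic.
For a fixed S, the K_3 on S has C(3, 2) = 3 edges. P[all 3 edges red] = (1/2)^3, and likewise for blue, so P[monochromatic] = 2·(1/2)^3 = 2^{1 − 3} = 1/4.
By linearity: E[X] = C(49, 3) · 2^{1 − 3} = 18424 · 1/4 = 4606.
Numerically: E[X] ≈ 4606.000.

E[X] = C(49,3)·2^(1−C(3,2)) = 4606 ≈ 4606.000.


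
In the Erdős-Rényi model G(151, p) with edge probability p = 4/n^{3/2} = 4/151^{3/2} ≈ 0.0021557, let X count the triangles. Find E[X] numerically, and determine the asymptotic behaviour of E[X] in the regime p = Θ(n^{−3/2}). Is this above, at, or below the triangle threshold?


Number of potential triangles: C(151, 3) = 562475.
Each occurs with probability p³ ≈ (0.0021557)³ ≈ 1.0018062e-08.
By linearity: E[X] = C(151, 3)·p³ ≈ 562475 · 1.0018062e-08 ≈ 0.00563.
Since α = 3/2 > 1, p = c/n^{3/2} = o(1/n) is below the triangle threshold p ~ 1/n. Asymptotically E[X] ~ (c³/6)·n^{3(1−α)} = (4³/6)·n^{-1.5} → 0, so by Markov's inequality G has no triangles w.h.p.

E[X] ≈ 0.00563; in regime p = Θ(1/n^{3/2}) E[X] tends to 0 (below the triangle threshold p ~ 1/n).


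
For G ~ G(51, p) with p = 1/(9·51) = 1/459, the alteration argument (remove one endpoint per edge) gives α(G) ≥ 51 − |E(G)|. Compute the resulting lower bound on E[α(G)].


E[|E(G)|] = C(51, 2)·p = 1275 · (1/459) = 25/9.
E[α(G)] ≥ n − E[|E(G)|] = 51 − 25/9 = 434/9.
Numerically: ≈ 48.222222.
(This is only a lower bound; the true E[α(G)] may be larger.)

E[α(G)] ≥ 434/9 ≈ 48.222222.


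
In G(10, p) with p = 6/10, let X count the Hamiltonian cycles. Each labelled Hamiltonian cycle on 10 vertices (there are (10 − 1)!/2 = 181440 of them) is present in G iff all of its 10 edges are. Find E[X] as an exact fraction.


K_10 has (10 − 1)!/2 = 181440 labelled Hamiltonian cycles.
For each such Hamiltonian cycle H, let X_H = 1 if all 10 edges of H are present in G. Then P[X_H = 1] = p^{10} = (3/5)^{10} = 59049/9765625.
By linearity of expectation: E[X] = Σ_H E[X_H] = 181440 · p^{10} = 181440 · 59049/9765625 = 2142770112/1953125.
Numerically: E[X] ≈ 1097.1.

E[X] = 181440 · (3/5)^{10} = 2142770112/1953125 ≈ 1097.1.
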